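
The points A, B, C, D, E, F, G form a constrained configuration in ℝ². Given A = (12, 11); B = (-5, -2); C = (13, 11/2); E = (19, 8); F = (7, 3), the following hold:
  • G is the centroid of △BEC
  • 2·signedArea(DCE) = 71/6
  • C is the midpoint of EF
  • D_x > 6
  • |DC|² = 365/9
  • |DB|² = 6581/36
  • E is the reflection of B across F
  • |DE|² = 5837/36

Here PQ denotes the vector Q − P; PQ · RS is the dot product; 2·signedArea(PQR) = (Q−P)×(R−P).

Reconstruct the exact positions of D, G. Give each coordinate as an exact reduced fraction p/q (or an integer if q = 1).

1. D_x = 20/3  [line -5/2·x + 6·y + -37/3 = 0 ∩ |DB|² = 6581/36]
2. D_y = 29/6  [line -5/2·x + 6·y + -37/3 = 0 ∩ |DB|² = 6581/36]
   → D = (20/3, 29/6)
3. G_x = 9  [G is the centroid of △BEC]
4. G_y = 23/6  [G is the centroid of △BEC]
   → G = (9, 23/6)

D = (20/3, 29/6)
G = (9, 23/6)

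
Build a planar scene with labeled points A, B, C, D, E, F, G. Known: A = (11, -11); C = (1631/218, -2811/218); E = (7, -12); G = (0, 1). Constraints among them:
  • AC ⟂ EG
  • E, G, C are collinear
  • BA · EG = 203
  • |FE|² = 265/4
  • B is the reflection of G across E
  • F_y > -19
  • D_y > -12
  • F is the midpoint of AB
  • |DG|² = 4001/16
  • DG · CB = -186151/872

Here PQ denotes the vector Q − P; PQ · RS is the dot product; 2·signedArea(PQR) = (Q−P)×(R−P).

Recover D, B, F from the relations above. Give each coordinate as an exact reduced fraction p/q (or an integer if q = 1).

1. B_x = 14  [B is the reflection of G across E]
2. B_y = -25  [B is the reflection of G across E]
   → B = (14, -25)
3. F_x = 25/2  [F is the midpoint of AB]
4. F_y = -18  [F is the midpoint of AB]
   → F = (25/2, -18)
5. D_x = 10  [line -1421/218·x + 2639/218·y + 175595/872 = 0 ∩ |DG|² = 4001/16]
6. D_y = -45/4  [line -1421/218·x + 2639/218·y + 175595/872 = 0 ∩ |DG|² = 4001/16]
   → D = (10, -45/4)

B = (14, -25)
D = (10, -45/4)
F = (25/2, -18)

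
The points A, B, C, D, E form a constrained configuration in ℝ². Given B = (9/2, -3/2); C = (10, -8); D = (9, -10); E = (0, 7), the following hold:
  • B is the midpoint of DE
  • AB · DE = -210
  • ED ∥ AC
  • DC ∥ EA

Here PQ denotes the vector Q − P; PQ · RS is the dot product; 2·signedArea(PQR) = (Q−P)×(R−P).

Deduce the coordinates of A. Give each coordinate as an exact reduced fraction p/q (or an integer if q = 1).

1. A_x = 1  [ED ∥ AC ∩ DC ∥ EA]
2. A_y = 9  [ED ∥ AC ∩ DC ∥ EA]
   → A = (1, 9)

A = (1, 9)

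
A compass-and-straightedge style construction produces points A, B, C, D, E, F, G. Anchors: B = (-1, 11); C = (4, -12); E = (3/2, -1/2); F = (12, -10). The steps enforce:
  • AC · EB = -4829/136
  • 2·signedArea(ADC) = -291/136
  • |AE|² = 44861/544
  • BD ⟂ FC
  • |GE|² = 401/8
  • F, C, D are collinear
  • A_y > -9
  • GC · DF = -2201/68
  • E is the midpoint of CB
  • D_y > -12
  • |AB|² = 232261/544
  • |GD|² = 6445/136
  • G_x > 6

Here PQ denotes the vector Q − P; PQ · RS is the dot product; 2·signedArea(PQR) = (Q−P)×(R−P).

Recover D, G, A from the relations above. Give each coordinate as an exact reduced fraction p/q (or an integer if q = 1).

1. D_x = 80/17  [F, C, D are collinear ∩ BD ⟂ FC]
2. D_y = -201/17  [F, C, D are collinear ∩ BD ⟂ FC]
   → D = (80/17, -201/17)
3. G_x = 27/4  [line -124/17·x + -31/17·y + 2697/68 = 0 ∩ |GE|² = 401/8]
4. G_y = -21/4  [line -124/17·x + -31/17·y + 2697/68 = 0 ∩ |GE|² = 401/8]
   → G = (27/4, -21/4)
5. A_x = 779/136  [2·signedArea(ADC) = -291/136 ∩ AC · EB = -4829/136]
6. A_y = -1161/136  [2·signedArea(ADC) = -291/136 ∩ AC · EB = -4829/136]
   → A = (779/136, -1161/136)

A = (779/136, -1161/136)
D = (80/17, -201/17)
G = (27/4, -21/4)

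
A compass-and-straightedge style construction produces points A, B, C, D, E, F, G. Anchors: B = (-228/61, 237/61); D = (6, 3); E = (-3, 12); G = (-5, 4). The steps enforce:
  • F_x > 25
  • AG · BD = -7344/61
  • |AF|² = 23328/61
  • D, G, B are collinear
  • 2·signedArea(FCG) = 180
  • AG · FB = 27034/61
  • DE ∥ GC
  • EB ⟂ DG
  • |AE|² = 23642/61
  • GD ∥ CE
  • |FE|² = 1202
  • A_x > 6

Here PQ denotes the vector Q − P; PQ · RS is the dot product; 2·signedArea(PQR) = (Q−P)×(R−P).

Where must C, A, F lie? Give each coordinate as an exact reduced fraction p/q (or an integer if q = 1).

A = (398/61, -319/61)
C = (-14, 13)
F = (26, -7)

1. C_x = -14  [GD ∥ CE ∩ DE ∥ GC]
2. C_y = 13  [GD ∥ CE ∩ DE ∥ GC]
   → C = (-14, 13)
3. F_x = 26  [line 9·x + 9·y + -171 = 0 ∩ |FE|² = 1202]
4. F_y = -7  [line 9·x + 9·y + -171 = 0 ∩ |FE|² = 1202]
   → F = (26, -7)
5. A_x = 398/61  [AG · FB = 27034/61 ∩ AG · BD = -7344/61]
6. A_y = -319/61  [AG · FB = 27034/61 ∩ AG · BD = -7344/61]
   → A = (398/61, -319/61)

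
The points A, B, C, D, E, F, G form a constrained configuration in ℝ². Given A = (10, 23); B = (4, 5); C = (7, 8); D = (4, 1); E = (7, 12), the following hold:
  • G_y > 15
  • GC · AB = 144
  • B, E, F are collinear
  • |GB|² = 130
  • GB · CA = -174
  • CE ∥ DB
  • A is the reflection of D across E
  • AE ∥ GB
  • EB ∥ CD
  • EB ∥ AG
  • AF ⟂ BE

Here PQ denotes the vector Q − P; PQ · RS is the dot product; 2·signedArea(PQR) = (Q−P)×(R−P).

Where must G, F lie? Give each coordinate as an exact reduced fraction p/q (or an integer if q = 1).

1. G_x = 7  [AE ∥ GB ∩ EB ∥ AG]
2. G_y = 16  [AE ∥ GB ∩ EB ∥ AG]
   → G = (7, 16)
3. F_x = 332/29  [B, E, F are collinear ∩ AF ⟂ BE]
4. F_y = 649/29  [B, E, F are collinear ∩ AF ⟂ BE]
   → F = (332/29, 649/29)

F = (332/29, 649/29)
G = (7, 16)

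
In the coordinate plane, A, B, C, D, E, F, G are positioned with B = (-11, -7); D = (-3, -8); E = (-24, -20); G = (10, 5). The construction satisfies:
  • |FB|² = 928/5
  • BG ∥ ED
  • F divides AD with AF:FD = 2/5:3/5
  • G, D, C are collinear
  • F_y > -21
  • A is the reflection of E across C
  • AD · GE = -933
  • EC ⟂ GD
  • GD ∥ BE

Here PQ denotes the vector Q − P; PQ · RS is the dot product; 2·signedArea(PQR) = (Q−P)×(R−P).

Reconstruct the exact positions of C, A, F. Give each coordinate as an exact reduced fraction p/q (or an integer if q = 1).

A = (-15, -29)
C = (-39/2, -49/2)
F = (-51/5, -103/5)

1. C_x = -39/2  [G, D, C are collinear ∩ EC ⟂ GD]
2. C_y = -49/2  [G, D, C are collinear ∩ EC ⟂ GD]
   → C = (-39/2, -49/2)
3. A_x = -15  [A is the reflection of E across C]
4. A_y = -29  [A is the reflection of E across C]
   → A = (-15, -29)
5. F_x = -51/5  [F divides AD with AF:FD = 2/5:3/5]
6. F_y = -103/5  [F divides AD with AF:FD = 2/5:3/5]
   → F = (-51/5, -103/5)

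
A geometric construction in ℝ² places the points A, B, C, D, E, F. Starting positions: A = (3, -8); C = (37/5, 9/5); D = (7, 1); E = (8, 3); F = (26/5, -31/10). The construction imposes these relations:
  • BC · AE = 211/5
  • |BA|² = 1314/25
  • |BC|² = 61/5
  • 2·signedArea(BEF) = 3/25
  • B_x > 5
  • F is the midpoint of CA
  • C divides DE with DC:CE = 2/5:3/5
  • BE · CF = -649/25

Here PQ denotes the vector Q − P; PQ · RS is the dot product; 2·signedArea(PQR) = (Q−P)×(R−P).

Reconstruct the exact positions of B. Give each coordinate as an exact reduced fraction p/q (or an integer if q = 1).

B = (6, -7/5)

1. B_x = 6  [2·signedArea(BEF) = 3/25 ∩ BC · AE = 211/5]
2. B_y = -7/5  [2·signedArea(BEF) = 3/25 ∩ BC · AE = 211/5]
   → B = (6, -7/5)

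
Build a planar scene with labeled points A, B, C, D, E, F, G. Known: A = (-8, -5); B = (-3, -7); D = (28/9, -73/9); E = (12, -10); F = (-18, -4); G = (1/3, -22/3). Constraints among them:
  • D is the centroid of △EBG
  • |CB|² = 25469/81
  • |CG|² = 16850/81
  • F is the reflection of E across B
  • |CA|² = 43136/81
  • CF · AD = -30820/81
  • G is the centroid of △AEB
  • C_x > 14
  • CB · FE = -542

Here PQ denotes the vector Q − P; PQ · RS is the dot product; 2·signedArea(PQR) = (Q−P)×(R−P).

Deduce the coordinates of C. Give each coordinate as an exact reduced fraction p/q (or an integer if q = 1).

1. C_x = 128/9  [CF · AD = -30820/81 ∩ CB · FE = -542]
2. C_y = -101/9  [CF · AD = -30820/81 ∩ CB · FE = -542]
   → C = (128/9, -101/9)

C = (128/9, -101/9)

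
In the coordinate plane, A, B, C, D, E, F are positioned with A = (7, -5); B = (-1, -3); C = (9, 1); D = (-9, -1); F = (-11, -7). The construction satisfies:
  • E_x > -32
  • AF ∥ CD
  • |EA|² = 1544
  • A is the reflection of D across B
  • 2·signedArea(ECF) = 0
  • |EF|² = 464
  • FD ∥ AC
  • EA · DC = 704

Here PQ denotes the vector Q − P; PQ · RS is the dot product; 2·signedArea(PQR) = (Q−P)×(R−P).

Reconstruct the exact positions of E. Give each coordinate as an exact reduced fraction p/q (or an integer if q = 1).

1. E_x = -31  [2·signedArea(ECF) = 0 ∩ EA · DC = 704]
2. E_y = -15  [2·signedArea(ECF) = 0 ∩ EA · DC = 704]
   → E = (-31, -15)

E = (-31, -15)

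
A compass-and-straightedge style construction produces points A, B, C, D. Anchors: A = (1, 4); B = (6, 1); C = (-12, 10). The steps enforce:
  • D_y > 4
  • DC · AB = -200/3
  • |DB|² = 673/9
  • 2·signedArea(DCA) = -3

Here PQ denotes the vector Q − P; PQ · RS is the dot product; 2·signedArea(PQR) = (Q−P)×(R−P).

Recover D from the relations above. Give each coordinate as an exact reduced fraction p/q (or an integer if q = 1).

D = (-5/3, 5)

1. D_x = -5/3  [2·signedArea(DCA) = -3 ∩ DC · AB = -200/3]
2. D_y = 5  [2·signedArea(DCA) = -3 ∩ DC · AB = -200/3]
   → D = (-5/3, 5)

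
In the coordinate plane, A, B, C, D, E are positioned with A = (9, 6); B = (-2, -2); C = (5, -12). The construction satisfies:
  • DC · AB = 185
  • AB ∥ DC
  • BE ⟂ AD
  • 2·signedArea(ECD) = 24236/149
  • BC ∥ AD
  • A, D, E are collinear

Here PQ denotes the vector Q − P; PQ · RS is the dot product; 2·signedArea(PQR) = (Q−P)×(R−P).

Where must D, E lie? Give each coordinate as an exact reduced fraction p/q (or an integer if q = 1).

D = (16, -4)
E = (1362/149, 864/149)

1. D_x = 16  [AB ∥ DC ∩ BC ∥ AD]
2. D_y = -4  [AB ∥ DC ∩ BC ∥ AD]
   → D = (16, -4)
3. E_x = 1362/149  [A, D, E are collinear ∩ BE ⟂ AD]
4. E_y = 864/149  [A, D, E are collinear ∩ BE ⟂ AD]
   → E = (1362/149, 864/149)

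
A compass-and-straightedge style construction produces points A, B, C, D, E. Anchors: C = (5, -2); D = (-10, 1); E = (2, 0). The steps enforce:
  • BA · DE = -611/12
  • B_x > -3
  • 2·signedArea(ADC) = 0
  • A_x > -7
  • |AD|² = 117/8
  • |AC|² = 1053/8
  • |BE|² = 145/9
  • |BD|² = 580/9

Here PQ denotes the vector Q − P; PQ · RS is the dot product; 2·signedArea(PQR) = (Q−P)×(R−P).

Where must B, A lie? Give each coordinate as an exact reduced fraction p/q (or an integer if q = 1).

A = (-25/4, 1/4)
B = (-2, 1/3)

1. A_x = -25/4  [line 3·x + 15·y + 15 = 0 ∩ |AD|² = 117/8]
2. A_y = 1/4  [line 3·x + 15·y + 15 = 0 ∩ |AD|² = 117/8]
   → A = (-25/4, 1/4)
3. B_x = -2  [line -12·x + 1·y + -73/3 = 0 ∩ |BE|² = 145/9]
4. B_y = 1/3  [line -12·x + 1·y + -73/3 = 0 ∩ |BE|² = 145/9]
   → B = (-2, 1/3)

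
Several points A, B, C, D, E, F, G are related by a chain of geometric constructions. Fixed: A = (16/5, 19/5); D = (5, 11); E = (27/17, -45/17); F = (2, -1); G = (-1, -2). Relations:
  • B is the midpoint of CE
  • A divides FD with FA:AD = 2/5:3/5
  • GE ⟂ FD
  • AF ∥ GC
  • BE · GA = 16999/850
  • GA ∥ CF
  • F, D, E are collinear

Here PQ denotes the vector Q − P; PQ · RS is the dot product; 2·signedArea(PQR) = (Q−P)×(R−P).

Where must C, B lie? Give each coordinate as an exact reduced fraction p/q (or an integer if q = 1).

1. C_x = -11/5  [GA ∥ CF ∩ AF ∥ GC]
2. C_y = -34/5  [GA ∥ CF ∩ AF ∥ GC]
   → C = (-11/5, -34/5)
3. B_x = -26/85  [B is the midpoint of CE]
4. B_y = -803/170  [B is the midpoint of CE]
   → B = (-26/85, -803/170)

B = (-26/85, -803/170)
C = (-11/5, -34/5)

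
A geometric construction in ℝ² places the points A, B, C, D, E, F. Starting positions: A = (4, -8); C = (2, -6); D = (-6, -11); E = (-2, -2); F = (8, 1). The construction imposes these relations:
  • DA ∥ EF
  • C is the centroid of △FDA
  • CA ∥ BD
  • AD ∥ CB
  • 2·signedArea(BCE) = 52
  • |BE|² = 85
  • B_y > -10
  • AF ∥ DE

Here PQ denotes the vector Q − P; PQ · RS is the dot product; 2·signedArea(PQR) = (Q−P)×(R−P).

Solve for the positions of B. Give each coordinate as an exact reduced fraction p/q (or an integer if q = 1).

1. B_x = -8  [CA ∥ BD ∩ AD ∥ CB]
2. B_y = -9  [CA ∥ BD ∩ AD ∥ CB]
   → B = (-8, -9)

B = (-8, -9)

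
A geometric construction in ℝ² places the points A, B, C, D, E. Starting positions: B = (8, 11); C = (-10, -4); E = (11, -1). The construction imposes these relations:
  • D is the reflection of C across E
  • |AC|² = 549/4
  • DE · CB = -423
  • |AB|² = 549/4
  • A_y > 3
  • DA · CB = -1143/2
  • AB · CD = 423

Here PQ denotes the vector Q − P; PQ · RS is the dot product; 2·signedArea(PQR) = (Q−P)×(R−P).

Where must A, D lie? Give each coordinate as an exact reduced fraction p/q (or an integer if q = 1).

1. D_x = 32  [D is the reflection of C across E]
2. D_y = 2  [D is the reflection of C across E]
   → D = (32, 2)
3. A_x = -1  [AB · CD = 423 ∩ DA · CB = -1143/2]
4. A_y = 7/2  [AB · CD = 423 ∩ DA · CB = -1143/2]
   → A = (-1, 7/2)

A = (-1, 7/2)
D = (32, 2)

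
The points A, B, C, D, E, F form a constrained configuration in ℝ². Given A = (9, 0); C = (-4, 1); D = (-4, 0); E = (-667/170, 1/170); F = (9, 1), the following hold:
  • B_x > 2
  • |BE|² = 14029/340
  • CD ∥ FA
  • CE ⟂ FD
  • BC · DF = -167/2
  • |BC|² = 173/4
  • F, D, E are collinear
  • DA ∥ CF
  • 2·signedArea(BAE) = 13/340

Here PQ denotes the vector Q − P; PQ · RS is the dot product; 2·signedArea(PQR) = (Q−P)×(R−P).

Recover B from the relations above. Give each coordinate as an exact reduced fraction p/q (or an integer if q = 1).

B = (5/2, 0)

1. B_x = 5/2  [BC · DF = -167/2 ∩ 2·signedArea(BAE) = 13/340]
2. B_y = 0  [BC · DF = -167/2 ∩ 2·signedArea(BAE) = 13/340]
   → B = (5/2, 0)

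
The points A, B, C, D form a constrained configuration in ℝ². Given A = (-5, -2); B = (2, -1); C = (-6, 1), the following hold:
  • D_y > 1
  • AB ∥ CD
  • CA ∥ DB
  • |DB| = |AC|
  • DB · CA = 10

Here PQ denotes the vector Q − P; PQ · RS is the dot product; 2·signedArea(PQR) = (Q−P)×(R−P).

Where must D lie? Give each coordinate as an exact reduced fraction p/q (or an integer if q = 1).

1. D_x = 1  [CA ∥ DB ∩ AB ∥ CD]
2. D_y = 2  [CA ∥ DB ∩ AB ∥ CD]
   → D = (1, 2)

D = (1, 2)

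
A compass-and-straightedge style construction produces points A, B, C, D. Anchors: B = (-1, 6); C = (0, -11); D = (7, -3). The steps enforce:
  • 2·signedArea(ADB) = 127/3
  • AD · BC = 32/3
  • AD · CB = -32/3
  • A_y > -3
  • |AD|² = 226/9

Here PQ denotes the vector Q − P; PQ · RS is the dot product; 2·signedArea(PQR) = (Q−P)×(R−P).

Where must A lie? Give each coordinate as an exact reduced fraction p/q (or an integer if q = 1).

A = (2, -8/3)

1. A_x = 2  [AD · BC = 32/3 ∩ 2·signedArea(ADB) = 127/3]
2. A_y = -8/3  [AD · BC = 32/3 ∩ 2·signedArea(ADB) = 127/3]
   → A = (2, -8/3)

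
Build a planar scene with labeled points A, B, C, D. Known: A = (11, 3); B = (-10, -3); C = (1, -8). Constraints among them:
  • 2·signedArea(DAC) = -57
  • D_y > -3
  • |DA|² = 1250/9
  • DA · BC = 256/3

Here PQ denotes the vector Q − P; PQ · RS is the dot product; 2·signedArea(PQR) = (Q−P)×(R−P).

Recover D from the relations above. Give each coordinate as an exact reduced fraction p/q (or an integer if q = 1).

D = (2/3, -8/3)

1. D_x = 2/3  [DA · BC = 256/3 ∩ 2·signedArea(DAC) = -57]
2. D_y = -8/3  [DA · BC = 256/3 ∩ 2·signedArea(DAC) = -57]
   → D = (2/3, -8/3)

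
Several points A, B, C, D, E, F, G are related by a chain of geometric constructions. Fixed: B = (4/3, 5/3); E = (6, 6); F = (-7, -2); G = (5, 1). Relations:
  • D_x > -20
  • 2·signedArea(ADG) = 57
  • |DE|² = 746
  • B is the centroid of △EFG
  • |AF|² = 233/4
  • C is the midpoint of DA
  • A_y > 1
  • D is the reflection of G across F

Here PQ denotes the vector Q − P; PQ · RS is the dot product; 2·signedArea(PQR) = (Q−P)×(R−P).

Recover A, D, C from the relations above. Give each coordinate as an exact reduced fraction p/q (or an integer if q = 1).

1. D_x = -19  [D is the reflection of G across F]
2. D_y = -5  [D is the reflection of G across F]
   → D = (-19, -5)
3. A_x = -1/2  [line -6·x + 24·y + -51 = 0 ∩ |AF|² = 233/4]
4. A_y = 2  [line -6·x + 24·y + -51 = 0 ∩ |AF|² = 233/4]
   → A = (-1/2, 2)
5. C_x = -39/4  [C is the midpoint of DA]
6. C_y = -3/2  [C is the midpoint of DA]
   → C = (-39/4, -3/2)

A = (-1/2, 2)
C = (-39/4, -3/2)
D = (-19, -5)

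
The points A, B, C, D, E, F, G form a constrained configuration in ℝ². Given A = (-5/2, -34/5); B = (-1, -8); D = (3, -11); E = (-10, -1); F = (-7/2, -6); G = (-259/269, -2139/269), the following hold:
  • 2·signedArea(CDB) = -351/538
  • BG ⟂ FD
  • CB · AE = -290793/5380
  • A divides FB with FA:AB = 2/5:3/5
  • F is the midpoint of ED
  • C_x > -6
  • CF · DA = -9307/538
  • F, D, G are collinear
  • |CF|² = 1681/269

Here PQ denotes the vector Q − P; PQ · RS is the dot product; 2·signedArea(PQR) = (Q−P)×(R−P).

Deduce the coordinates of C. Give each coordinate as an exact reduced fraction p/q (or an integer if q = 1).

C = (-2949/538, -1204/269)

1. C_x = -2949/538  [CB · AE = -290793/5380 ∩ CF · DA = -9307/538]
2. C_y = -1204/269  [CB · AE = -290793/5380 ∩ CF · DA = -9307/538]
   → C = (-2949/538, -1204/269)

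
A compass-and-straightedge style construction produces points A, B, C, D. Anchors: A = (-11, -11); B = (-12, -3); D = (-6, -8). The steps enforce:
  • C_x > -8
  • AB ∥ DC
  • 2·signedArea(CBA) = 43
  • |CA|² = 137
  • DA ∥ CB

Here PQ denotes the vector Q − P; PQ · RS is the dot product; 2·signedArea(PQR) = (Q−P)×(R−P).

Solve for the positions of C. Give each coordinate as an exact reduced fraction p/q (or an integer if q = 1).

1. C_x = -7  [DA ∥ CB ∩ AB ∥ DC]
2. C_y = 0  [DA ∥ CB ∩ AB ∥ DC]
   → C = (-7, 0)

C = (-7, 0)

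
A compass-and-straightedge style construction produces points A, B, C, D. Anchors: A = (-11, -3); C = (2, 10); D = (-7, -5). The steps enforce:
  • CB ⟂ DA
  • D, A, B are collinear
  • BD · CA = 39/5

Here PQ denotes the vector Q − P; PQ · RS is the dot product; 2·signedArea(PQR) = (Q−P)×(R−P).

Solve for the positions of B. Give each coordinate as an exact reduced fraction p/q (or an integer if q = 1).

B = (-29/5, -28/5)

1. B_x = -29/5  [D, A, B are collinear ∩ CB ⟂ DA]
2. B_y = -28/5  [D, A, B are collinear ∩ CB ⟂ DA]
   → B = (-29/5, -28/5)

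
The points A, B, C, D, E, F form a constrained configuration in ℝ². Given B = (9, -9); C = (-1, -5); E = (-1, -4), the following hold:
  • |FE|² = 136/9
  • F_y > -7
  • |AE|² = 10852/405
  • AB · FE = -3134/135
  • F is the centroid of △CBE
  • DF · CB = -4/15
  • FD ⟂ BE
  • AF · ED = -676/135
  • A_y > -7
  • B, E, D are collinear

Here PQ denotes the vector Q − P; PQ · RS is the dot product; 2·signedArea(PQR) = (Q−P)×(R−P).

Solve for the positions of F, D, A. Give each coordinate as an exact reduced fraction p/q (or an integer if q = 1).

A = (157/45, -296/45)
D = (37/15, -86/15)
F = (7/3, -6)

1. F_x = 7/3  [F is the centroid of △CBE]
2. F_y = -6  [F is the centroid of △CBE]
   → F = (7/3, -6)
3. D_x = 37/15  [B, E, D are collinear ∩ FD ⟂ BE]
4. D_y = -86/15  [B, E, D are collinear ∩ FD ⟂ BE]
   → D = (37/15, -86/15)
5. A_x = 157/45  [AF · ED = -676/135 ∩ AB · FE = -3134/135]
6. A_y = -296/45  [AF · ED = -676/135 ∩ AB · FE = -3134/135]
   → A = (157/45, -296/45)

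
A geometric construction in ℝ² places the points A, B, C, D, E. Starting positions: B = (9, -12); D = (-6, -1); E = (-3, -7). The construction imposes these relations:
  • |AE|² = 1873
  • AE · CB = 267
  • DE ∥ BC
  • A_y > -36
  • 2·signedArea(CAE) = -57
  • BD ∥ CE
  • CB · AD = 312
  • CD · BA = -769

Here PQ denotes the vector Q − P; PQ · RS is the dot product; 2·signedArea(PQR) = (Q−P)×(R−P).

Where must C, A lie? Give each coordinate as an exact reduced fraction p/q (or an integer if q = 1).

A = (30, -35)
C = (12, -18)

1. C_x = 12  [BD ∥ CE ∩ DE ∥ BC]
2. C_y = -18  [BD ∥ CE ∩ DE ∥ BC]
   → C = (12, -18)
3. A_x = 30  [AE · CB = 267 ∩ 2·signedArea(CAE) = -57]
4. A_y = -35  [AE · CB = 267 ∩ 2·signedArea(CAE) = -57]
   → A = (30, -35)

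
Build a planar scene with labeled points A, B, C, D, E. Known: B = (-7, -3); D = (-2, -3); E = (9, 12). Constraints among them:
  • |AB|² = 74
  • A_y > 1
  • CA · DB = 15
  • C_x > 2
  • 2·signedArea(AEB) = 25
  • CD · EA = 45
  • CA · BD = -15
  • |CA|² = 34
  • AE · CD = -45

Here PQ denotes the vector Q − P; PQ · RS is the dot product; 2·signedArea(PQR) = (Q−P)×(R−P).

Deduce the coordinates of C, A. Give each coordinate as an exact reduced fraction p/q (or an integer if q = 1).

1. A_x = 0  [line 15·x + -16·y + 32 = 0 ∩ |AB|² = 74]
2. A_y = 2  [line 15·x + -16·y + 32 = 0 ∩ |AB|² = 74]
   → A = (0, 2)
3. C_x = 3  [CD · EA = 45 ∩ CA · DB = 15]
4. C_y = -3  [CD · EA = 45 ∩ CA · DB = 15]
   → C = (3, -3)

A = (0, 2)
C = (3, -3)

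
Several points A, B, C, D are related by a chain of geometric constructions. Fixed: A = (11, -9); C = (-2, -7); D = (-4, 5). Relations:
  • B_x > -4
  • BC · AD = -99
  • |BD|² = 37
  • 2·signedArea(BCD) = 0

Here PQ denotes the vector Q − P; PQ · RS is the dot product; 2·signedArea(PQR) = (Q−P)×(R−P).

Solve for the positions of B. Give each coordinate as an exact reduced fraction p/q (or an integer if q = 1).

1. B_x = -3  [2·signedArea(BCD) = 0 ∩ BC · AD = -99]
2. B_y = -1  [2·signedArea(BCD) = 0 ∩ BC · AD = -99]
   → B = (-3, -1)

B = (-3, -1)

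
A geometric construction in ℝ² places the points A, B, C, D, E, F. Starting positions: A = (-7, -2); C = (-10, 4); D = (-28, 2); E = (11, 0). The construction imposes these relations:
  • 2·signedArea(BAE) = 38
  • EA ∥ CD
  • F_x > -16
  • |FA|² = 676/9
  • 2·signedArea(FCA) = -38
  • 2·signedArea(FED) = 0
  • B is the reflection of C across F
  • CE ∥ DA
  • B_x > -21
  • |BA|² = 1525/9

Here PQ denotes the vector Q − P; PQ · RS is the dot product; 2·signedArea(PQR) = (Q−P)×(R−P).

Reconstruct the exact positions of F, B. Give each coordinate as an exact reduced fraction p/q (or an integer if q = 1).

B = (-20, -4/3)
F = (-15, 4/3)

1. F_x = -15  [2·signedArea(FED) = 0 ∩ 2·signedArea(FCA) = -38]
2. F_y = 4/3  [2·signedArea(FED) = 0 ∩ 2·signedArea(FCA) = -38]
   → F = (-15, 4/3)
3. B_x = -20  [B is the reflection of C across F]
4. B_y = -4/3  [B is the reflection of C across F]
   → B = (-20, -4/3)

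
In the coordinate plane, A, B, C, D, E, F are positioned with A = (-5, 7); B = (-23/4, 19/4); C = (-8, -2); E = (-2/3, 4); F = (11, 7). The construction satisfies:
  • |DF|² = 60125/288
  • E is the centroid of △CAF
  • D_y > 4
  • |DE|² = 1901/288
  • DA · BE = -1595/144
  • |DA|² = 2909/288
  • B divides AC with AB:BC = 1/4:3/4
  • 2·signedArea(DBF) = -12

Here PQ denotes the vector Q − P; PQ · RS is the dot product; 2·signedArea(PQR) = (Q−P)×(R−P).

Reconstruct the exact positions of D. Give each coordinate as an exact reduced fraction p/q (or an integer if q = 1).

1. D_x = -77/24  [2·signedArea(DBF) = -12 ∩ DA · BE = -1595/144]
2. D_y = 35/8  [2·signedArea(DBF) = -12 ∩ DA · BE = -1595/144]
   → D = (-77/24, 35/8)

D = (-77/24, 35/8)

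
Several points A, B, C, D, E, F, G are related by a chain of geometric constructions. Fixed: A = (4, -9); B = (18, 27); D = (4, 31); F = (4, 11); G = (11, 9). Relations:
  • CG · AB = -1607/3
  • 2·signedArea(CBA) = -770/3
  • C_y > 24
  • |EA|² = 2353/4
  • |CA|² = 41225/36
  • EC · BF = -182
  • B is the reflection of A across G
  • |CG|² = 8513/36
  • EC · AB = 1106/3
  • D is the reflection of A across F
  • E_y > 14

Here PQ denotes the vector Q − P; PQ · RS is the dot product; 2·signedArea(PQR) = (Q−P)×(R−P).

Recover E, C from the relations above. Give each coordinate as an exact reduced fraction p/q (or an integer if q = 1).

1. C_x = 59/6  [2·signedArea(CBA) = -770/3 ∩ CG · AB = -1607/3]
2. C_y = 73/3  [2·signedArea(CBA) = -770/3 ∩ CG · AB = -1607/3]
   → C = (59/6, 73/3)
3. E_x = 15/2  [EC · BF = -182 ∩ EC · AB = 1106/3]
4. E_y = 15  [EC · BF = -182 ∩ EC · AB = 1106/3]
   → E = (15/2, 15)

C = (59/6, 73/3)
E = (15/2, 15)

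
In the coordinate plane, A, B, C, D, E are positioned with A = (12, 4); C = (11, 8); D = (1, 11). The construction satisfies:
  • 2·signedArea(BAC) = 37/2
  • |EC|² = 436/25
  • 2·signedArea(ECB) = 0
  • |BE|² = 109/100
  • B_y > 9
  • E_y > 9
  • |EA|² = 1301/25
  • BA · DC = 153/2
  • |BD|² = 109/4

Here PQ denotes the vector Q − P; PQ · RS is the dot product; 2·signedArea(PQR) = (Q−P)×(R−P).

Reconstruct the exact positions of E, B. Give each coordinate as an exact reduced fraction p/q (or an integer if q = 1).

B = (6, 19/2)
E = (7, 46/5)

1. B_x = 6  [2·signedArea(BAC) = 37/2 ∩ BA · DC = 153/2]
2. B_y = 19/2  [2·signedArea(BAC) = 37/2 ∩ BA · DC = 153/2]
   → B = (6, 19/2)
3. E_x = 7  [line -3/2·x + -5·y + 113/2 = 0 ∩ |EC|² = 436/25]
4. E_y = 46/5  [line -3/2·x + -5·y + 113/2 = 0 ∩ |EC|² = 436/25]
   → E = (7, 46/5)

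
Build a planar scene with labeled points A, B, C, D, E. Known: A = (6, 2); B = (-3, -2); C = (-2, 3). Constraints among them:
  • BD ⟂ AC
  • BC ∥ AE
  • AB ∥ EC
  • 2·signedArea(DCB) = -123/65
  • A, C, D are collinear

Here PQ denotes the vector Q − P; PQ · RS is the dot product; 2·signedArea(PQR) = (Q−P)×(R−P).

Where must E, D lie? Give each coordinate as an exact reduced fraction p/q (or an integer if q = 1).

1. E_x = 7  [AB ∥ EC ∩ BC ∥ AE]
2. E_y = 7  [AB ∥ EC ∩ BC ∥ AE]
   → E = (7, 7)
3. D_x = -154/65  [A, C, D are collinear ∩ BD ⟂ AC]
4. D_y = 198/65  [A, C, D are collinear ∩ BD ⟂ AC]
   → D = (-154/65, 198/65)

D = (-154/65, 198/65)
E = (7, 7)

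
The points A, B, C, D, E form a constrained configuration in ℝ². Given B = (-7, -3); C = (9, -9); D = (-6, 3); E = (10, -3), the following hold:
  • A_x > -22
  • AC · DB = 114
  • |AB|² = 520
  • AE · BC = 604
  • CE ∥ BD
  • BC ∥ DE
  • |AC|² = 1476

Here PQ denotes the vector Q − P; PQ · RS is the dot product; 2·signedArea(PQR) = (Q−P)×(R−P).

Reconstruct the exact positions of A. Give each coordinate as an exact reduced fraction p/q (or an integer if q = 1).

A = (-21, 15)

1. A_x = -21  [AC · DB = 114 ∩ AE · BC = 604]
2. A_y = 15  [AC · DB = 114 ∩ AE · BC = 604]
   → A = (-21, 15)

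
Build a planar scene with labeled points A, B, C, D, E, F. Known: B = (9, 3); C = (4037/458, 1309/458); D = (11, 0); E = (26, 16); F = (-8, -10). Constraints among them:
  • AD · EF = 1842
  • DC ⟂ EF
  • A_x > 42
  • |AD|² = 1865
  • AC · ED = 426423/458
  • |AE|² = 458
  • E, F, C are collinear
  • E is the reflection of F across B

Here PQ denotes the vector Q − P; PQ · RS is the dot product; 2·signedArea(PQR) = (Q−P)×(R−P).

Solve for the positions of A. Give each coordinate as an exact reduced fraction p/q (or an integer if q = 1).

A = (43, 29)

1. A_x = 43  [AC · ED = 426423/458 ∩ AD · EF = 1842]
2. A_y = 29  [AC · ED = 426423/458 ∩ AD · EF = 1842]
   → A = (43, 29)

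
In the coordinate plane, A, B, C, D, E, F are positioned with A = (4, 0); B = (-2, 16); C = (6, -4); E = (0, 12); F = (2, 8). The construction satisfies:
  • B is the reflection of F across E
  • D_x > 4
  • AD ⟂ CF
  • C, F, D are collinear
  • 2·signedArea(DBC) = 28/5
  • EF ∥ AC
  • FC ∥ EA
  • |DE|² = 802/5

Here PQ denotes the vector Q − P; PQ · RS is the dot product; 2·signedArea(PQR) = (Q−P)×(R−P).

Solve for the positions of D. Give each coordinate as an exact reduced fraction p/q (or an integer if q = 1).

D = (23/5, 1/5)

1. D_x = 23/5  [C, F, D are collinear ∩ AD ⟂ CF]
2. D_y = 1/5  [C, F, D are collinear ∩ AD ⟂ CF]
   → D = (23/5, 1/5)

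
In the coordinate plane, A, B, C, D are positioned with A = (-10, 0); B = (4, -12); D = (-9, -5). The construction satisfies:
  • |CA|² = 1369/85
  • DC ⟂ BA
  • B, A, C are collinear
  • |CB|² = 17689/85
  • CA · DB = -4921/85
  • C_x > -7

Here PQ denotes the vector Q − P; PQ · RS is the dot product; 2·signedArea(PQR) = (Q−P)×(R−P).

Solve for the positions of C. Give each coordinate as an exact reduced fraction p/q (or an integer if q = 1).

C = (-591/85, -222/85)

1. C_x = -591/85  [B, A, C are collinear ∩ DC ⟂ BA]
2. C_y = -222/85  [B, A, C are collinear ∩ DC ⟂ BA]
   → C = (-591/85, -222/85)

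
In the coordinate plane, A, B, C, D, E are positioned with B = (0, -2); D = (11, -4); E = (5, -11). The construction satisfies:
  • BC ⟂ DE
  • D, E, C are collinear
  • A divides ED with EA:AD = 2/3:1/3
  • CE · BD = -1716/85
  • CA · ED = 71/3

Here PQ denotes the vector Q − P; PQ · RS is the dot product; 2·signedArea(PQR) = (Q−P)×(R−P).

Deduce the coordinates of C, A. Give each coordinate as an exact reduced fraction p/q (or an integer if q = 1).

A = (9, -19/3)
C = (623/85, -704/85)

1. C_x = 623/85  [D, E, C are collinear ∩ BC ⟂ DE]
2. C_y = -704/85  [D, E, C are collinear ∩ BC ⟂ DE]
   → C = (623/85, -704/85)
3. A_x = 9  [A divides ED with EA:AD = 2/3:1/3]
4. A_y = -19/3  [A divides ED with EA:AD = 2/3:1/3]
   → A = (9, -19/3)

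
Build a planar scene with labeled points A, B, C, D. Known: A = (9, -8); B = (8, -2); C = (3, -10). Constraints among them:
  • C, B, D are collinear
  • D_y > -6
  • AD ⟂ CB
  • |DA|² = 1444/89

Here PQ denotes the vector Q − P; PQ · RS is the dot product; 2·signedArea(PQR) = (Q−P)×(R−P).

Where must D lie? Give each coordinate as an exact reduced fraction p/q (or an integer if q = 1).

D = (497/89, -522/89)

1. D_x = 497/89  [C, B, D are collinear ∩ AD ⟂ CB]
2. D_y = -522/89  [C, B, D are collinear ∩ AD ⟂ CB]
   → D = (497/89, -522/89)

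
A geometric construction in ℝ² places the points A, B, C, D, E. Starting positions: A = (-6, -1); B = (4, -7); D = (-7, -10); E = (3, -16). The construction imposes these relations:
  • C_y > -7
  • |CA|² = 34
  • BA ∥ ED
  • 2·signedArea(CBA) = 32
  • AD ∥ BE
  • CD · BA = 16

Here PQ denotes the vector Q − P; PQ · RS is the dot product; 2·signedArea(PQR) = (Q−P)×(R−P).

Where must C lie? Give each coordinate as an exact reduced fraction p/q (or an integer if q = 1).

C = (-3, -6)

1. C_x = -3  [2·signedArea(CBA) = 32 ∩ CD · BA = 16]
2. C_y = -6  [2·signedArea(CBA) = 32 ∩ CD · BA = 16]
   → C = (-3, -6)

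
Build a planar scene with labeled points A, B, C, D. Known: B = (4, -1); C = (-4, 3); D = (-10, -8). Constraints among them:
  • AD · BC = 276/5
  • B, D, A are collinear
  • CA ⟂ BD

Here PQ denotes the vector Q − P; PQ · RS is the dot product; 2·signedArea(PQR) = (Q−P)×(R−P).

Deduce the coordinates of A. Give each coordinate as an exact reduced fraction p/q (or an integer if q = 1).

A = (-4/5, -17/5)

1. A_x = -4/5  [B, D, A are collinear ∩ CA ⟂ BD]
2. A_y = -17/5  [B, D, A are collinear ∩ CA ⟂ BD]
   → A = (-4/5, -17/5)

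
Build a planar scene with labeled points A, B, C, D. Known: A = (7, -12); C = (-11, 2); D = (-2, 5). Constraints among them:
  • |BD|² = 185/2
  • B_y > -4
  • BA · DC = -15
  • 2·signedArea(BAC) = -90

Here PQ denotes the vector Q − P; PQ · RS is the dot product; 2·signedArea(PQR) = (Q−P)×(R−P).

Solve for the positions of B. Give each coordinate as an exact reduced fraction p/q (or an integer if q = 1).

1. B_x = 5/2  [2·signedArea(BAC) = -90 ∩ BA · DC = -15]
2. B_y = -7/2  [2·signedArea(BAC) = -90 ∩ BA · DC = -15]
   → B = (5/2, -7/2)

B = (5/2, -7/2)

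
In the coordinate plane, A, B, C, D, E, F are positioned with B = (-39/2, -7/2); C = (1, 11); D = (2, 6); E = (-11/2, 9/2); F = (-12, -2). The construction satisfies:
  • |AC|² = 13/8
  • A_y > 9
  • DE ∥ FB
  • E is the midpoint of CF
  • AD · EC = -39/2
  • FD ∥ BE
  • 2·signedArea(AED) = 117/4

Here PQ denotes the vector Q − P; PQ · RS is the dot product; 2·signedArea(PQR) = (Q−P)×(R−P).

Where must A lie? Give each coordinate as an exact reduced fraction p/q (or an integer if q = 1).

1. A_x = 5/4  [2·signedArea(AED) = 117/4 ∩ AD · EC = -39/2]
2. A_y = 39/4  [2·signedArea(AED) = 117/4 ∩ AD · EC = -39/2]
   → A = (5/4, 39/4)

A = (5/4, 39/4)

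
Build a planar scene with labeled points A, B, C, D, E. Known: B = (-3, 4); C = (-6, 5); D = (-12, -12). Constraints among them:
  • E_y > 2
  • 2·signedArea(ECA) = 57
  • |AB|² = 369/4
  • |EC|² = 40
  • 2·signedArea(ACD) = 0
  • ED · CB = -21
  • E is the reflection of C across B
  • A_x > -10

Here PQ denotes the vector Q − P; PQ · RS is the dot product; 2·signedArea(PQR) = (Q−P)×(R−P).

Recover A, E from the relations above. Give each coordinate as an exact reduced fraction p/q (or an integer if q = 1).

A = (-9, -7/2)
E = (0, 3)

1. E_x = 0  [E is the reflection of C across B]
2. E_y = 3  [E is the reflection of C across B]
   → E = (0, 3)
3. A_x = -9  [2·signedArea(ACD) = 0 ∩ 2·signedArea(ECA) = 57]
4. A_y = -7/2  [2·signedArea(ACD) = 0 ∩ 2·signedArea(ECA) = 57]
   → A = (-9, -7/2)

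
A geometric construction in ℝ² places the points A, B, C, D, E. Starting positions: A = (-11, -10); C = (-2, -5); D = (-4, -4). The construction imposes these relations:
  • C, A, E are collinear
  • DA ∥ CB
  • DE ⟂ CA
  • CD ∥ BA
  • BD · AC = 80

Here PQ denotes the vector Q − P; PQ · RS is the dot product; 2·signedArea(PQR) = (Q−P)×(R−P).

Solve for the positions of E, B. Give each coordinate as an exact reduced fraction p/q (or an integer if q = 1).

B = (-9, -11)
E = (-329/106, -595/106)

1. E_x = -329/106  [C, A, E are collinear ∩ DE ⟂ CA]
2. E_y = -595/106  [C, A, E are collinear ∩ DE ⟂ CA]
   → E = (-329/106, -595/106)
3. B_x = -9  [CD ∥ BA ∩ DA ∥ CB]
4. B_y = -11  [CD ∥ BA ∩ DA ∥ CB]
   → B = (-9, -11)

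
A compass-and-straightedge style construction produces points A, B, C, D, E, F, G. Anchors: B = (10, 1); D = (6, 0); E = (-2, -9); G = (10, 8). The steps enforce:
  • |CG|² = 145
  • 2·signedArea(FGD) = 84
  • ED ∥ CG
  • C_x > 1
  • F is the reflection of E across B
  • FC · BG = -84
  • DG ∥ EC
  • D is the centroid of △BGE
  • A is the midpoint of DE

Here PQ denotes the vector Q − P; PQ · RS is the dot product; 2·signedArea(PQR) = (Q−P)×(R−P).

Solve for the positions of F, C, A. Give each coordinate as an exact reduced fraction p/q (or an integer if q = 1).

A = (2, -9/2)
C = (2, -1)
F = (22, 11)

1. F_x = 22  [F is the reflection of E across B]
2. F_y = 11  [F is the reflection of E across B]
   → F = (22, 11)
3. C_x = 2  [ED ∥ CG ∩ DG ∥ EC]
4. C_y = -1  [ED ∥ CG ∩ DG ∥ EC]
   → C = (2, -1)
5. A_x = 2  [A is the midpoint of DE]
6. A_y = -9/2  [A is the midpoint of DE]
   → A = (2, -9/2)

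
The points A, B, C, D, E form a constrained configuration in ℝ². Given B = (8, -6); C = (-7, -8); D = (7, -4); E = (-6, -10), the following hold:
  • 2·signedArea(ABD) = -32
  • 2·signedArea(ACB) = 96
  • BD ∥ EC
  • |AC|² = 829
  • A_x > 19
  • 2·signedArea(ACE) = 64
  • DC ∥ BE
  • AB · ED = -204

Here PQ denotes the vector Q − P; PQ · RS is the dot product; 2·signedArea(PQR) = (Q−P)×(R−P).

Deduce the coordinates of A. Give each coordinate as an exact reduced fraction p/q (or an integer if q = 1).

A = (20, 2)

1. A_x = 20  [2·signedArea(ACE) = 64 ∩ AB · ED = -204]
2. A_y = 2  [2·signedArea(ACE) = 64 ∩ AB · ED = -204]
   → A = (20, 2)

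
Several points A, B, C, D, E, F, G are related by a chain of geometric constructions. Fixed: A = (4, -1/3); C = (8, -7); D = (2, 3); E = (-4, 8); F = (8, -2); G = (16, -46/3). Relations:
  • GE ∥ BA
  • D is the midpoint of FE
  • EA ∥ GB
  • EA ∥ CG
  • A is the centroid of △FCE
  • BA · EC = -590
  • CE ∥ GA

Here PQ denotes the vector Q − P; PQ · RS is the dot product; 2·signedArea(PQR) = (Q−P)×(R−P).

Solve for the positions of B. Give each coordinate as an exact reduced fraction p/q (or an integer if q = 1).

B = (24, -71/3)

1. B_x = 24  [GE ∥ BA ∩ EA ∥ GB]
2. B_y = -71/3  [GE ∥ BA ∩ EA ∥ GB]
   → B = (24, -71/3)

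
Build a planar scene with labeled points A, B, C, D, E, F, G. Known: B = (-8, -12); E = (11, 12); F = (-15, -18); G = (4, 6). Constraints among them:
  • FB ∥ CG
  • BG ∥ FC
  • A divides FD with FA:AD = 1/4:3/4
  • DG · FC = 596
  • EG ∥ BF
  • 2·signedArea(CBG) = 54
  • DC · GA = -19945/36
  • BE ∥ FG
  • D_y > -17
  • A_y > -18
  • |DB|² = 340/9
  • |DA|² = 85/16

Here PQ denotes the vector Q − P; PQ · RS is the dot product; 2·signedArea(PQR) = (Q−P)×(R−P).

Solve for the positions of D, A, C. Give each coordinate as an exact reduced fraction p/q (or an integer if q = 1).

1. C_x = -3  [FB ∥ CG ∩ BG ∥ FC]
2. C_y = 0  [FB ∥ CG ∩ BG ∥ FC]
   → C = (-3, 0)
3. D_x = -38/3  [line -12·x + -18·y + -440 = 0 ∩ |DB|² = 340/9]
4. D_y = -16  [line -12·x + -18·y + -440 = 0 ∩ |DB|² = 340/9]
   → D = (-38/3, -16)
5. A_x = -173/12  [DC · GA = -19945/36 ∩ A divides FD with FA:AD = 1/4:3/4]
6. A_y = -35/2  [DC · GA = -19945/36 ∩ A divides FD with FA:AD = 1/4:3/4]
   → A = (-173/12, -35/2)

A = (-173/12, -35/2)
C = (-3, 0)
D = (-38/3, -16)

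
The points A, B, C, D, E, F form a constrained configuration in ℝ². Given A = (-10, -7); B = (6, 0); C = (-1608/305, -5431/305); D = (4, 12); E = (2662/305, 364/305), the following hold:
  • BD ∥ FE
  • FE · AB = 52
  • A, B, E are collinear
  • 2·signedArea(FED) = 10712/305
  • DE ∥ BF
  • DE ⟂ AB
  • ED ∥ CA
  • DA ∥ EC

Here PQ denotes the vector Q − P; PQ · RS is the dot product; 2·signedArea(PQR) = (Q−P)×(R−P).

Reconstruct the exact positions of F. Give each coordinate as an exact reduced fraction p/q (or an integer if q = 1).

1. F_x = 3272/305  [BD ∥ FE ∩ DE ∥ BF]
2. F_y = -3296/305  [BD ∥ FE ∩ DE ∥ BF]
   → F = (3272/305, -3296/305)

F = (3272/305, -3296/305)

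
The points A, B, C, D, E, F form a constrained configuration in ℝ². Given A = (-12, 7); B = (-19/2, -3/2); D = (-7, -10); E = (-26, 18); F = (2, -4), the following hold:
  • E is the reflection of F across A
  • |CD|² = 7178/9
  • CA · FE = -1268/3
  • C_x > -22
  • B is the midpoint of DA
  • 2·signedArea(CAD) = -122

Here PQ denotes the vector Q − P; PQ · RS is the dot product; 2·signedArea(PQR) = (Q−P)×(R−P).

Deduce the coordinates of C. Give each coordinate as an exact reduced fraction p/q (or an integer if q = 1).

1. C_x = -64/3  [2·signedArea(CAD) = -122 ∩ CA · FE = -1268/3]
2. C_y = 43/3  [2·signedArea(CAD) = -122 ∩ CA · FE = -1268/3]
   → C = (-64/3, 43/3)

C = (-64/3, 43/3)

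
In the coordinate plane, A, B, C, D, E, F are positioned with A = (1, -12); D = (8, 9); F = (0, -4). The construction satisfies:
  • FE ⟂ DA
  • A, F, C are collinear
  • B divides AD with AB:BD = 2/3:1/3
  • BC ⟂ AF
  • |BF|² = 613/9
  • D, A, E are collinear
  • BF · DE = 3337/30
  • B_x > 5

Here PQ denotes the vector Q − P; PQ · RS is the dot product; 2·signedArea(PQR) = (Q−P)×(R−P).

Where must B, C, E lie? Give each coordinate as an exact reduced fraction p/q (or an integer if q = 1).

1. B_x = 17/3  [B divides AD with AB:BD = 2/3:1/3]
2. B_y = 2  [B divides AD with AB:BD = 2/3:1/3]
   → B = (17/3, 2)
3. C_x = -127/195  [A, F, C are collinear ∩ BC ⟂ AF]
4. C_y = 236/195  [A, F, C are collinear ∩ BC ⟂ AF]
   → C = (-127/195, 236/195)
5. E_x = 33/10  [D, A, E are collinear ∩ FE ⟂ DA]
6. E_y = -51/10  [D, A, E are collinear ∩ FE ⟂ DA]
   → E = (33/10, -51/10)

B = (17/3, 2)
C = (-127/195, 236/195)
E = (33/10, -51/10)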